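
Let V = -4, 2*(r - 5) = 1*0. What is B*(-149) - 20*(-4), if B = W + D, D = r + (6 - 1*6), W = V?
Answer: -69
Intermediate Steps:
r = 5 (r = 5 + (1*0)/2 = 5 + (½)*0 = 5 + 0 = 5)
W = -4
D = 5 (D = 5 + (6 - 1*6) = 5 + (6 - 6) = 5 + 0 = 5)
B = 1 (B = -4 + 5 = 1)
B*(-149) - 20*(-4) = 1*(-149) - 20*(-4) = -149 + 80 = -69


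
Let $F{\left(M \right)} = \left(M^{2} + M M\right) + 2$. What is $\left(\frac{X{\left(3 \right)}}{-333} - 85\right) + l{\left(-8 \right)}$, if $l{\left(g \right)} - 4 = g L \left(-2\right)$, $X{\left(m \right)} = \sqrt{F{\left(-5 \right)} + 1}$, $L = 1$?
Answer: $-65 - \frac{\sqrt{53}}{333} \approx -65.022$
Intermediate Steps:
$F{\left(M \right)} = 2 + 2 M^{2}$ ($F{\left(M \right)} = \left(M^{2} + M^{2}\right) + 2 = 2 M^{2} + 2 = 2 + 2 M^{2}$)
$X{\left(m \right)} = \sqrt{53}$ ($X{\left(m \right)} = \sqrt{\left(2 + 2 \left(-5\right)^{2}\right) + 1} = \sqrt{\left(2 + 2 \cdot 25\right) + 1} = \sqrt{\left(2 + 50\right) + 1} = \sqrt{52 + 1} = \sqrt{53}$)
$l{\left(g \right)} = 4 - 2 g$ ($l{\left(g \right)} = 4 + g 1 \left(-2\right) = 4 + g \left(-2\right) = 4 - 2 g$)
$\left(\frac{X{\left(3 \right)}}{-333} - 85\right) + l{\left(-8 \right)} = \left(\frac{\sqrt{53}}{-333} - 85\right) + \left(4 - -16\right) = \left(\sqrt{53} \left(- \frac{1}{333}\right) - 85\right) + \left(4 + 16\right) = \left(- \frac{\sqrt{53}}{333} - 85\right) + 20 = \left(-85 - \frac{\sqrt{53}}{333}\right) + 20 = -65 - \frac{\sqrt{53}}{333}$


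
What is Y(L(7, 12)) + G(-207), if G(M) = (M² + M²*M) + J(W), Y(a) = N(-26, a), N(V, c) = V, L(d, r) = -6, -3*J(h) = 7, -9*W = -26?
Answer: -26480767/3 ≈ -8.8269e+6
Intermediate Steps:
W = 26/9 (W = -⅑*(-26) = 26/9 ≈ 2.8889)
J(h) = -7/3 (J(h) = -⅓*7 = -7/3)
Y(a) = -26
G(M) = -7/3 + M² + M³ (G(M) = (M² + M²*M) - 7/3 = (M² + M³) - 7/3 = -7/3 + M² + M³)
Y(L(7, 12)) + G(-207) = -26 + (-7/3 + (-207)² + (-207)³) = -26 + (-7/3 + 42849 - 8869743) = -26 - 26480689/3 = -26480767/3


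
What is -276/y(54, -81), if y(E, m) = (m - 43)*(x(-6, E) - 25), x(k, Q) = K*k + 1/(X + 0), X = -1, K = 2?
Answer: -69/1178 ≈ -0.058574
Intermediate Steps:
x(k, Q) = -1 + 2*k (x(k, Q) = 2*k + 1/(-1 + 0) = 2*k + 1/(-1) = 2*k - 1 = -1 + 2*k)
y(E, m) = 1634 - 38*m (y(E, m) = (m - 43)*((-1 + 2*(-6)) - 25) = (-43 + m)*((-1 - 12) - 25) = (-43 + m)*(-13 - 25) = (-43 + m)*(-38) = 1634 - 38*m)
-276/y(54, -81) = -276/(1634 - 38*(-81)) = -276/(1634 + 3078) = -276/4712 = -276*1/4712 = -69/1178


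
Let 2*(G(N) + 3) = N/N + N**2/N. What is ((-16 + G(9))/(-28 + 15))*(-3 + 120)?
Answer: 126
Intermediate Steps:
G(N) = -5/2 + N/2 (G(N) = -3 + (N/N + N**2/N)/2 = -3 + (1 + N)/2 = -3 + (1/2 + N/2) = -5/2 + N/2)
((-16 + G(9))/(-28 + 15))*(-3 + 120) = ((-16 + (-5/2 + (1/2)*9))/(-28 + 15))*(-3 + 120) = ((-16 + (-5/2 + 9/2))/(-13))*117 = ((-16 + 2)*(-1/13))*117 = -14*(-1/13)*117 = (14/13)*117 = 126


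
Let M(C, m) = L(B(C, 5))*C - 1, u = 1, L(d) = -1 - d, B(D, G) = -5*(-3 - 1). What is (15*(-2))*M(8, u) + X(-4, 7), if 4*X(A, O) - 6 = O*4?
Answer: 10157/2 ≈ 5078.5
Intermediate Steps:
B(D, G) = 20 (B(D, G) = -5*(-4) = 20)
X(A, O) = 3/2 + O (X(A, O) = 3/2 + (O*4)/4 = 3/2 + (4*O)/4 = 3/2 + O)
M(C, m) = -1 - 21*C (M(C, m) = (-1 - 1*20)*C - 1 = (-1 - 20)*C - 1 = -21*C - 1 = -1 - 21*C)
(15*(-2))*M(8, u) + X(-4, 7) = (15*(-2))*(-1 - 21*8) + (3/2 + 7) = -30*(-1 - 168) + 17/2 = -30*(-169) + 17/2 = 5070 + 17/2 = 10157/2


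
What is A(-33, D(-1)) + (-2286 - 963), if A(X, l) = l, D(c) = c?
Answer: -3250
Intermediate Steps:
A(-33, D(-1)) + (-2286 - 963) = -1 + (-2286 - 963) = -1 - 3249 = -3250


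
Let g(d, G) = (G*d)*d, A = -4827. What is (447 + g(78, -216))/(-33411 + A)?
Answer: 437899/12746 ≈ 34.356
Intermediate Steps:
g(d, G) = G*d²
(447 + g(78, -216))/(-33411 + A) = (447 - 216*78²)/(-33411 - 4827) = (447 - 216*6084)/(-38238) = (447 - 1314144)*(-1/38238) = -1313697*(-1/38238) = 437899/12746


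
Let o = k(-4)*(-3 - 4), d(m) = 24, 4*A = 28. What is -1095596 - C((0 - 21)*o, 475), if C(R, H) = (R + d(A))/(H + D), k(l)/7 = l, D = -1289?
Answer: -40537238/37 ≈ -1.0956e+6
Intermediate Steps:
k(l) = 7*l
A = 7 (A = (¼)*28 = 7)
o = 196 (o = (7*(-4))*(-3 - 4) = -28*(-7) = 196)
C(R, H) = (24 + R)/(-1289 + H) (C(R, H) = (R + 24)/(H - 1289) = (24 + R)/(-1289 + H))
-1095596 - C((0 - 21)*o, 475) = -1095596 - (24 + (0 - 21)*196)/(-1289 + 475) = -1095596 - (24 - 21*196)/(-814) = -1095596 - (-1)*(24 - 4116)/814 = -1095596 - (-1)*(-4092)/814 = -1095596 - 1*186/37 = -1095596 - 186/37 = -40537238/37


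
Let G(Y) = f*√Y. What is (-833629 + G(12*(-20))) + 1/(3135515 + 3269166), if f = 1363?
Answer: -5339127817348/6404681 + 5452*I*√15 ≈ -8.3363e+5 + 21116.0*I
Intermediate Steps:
G(Y) = 1363*√Y
(-833629 + G(12*(-20))) + 1/(3135515 + 3269166) = (-833629 + 1363*√(12*(-20))) + 1/(3135515 + 3269166) = (-833629 + 1363*√(-240)) + 1/6404681 = (-833629 + 1363*(4*I*√15)) + 1/6404681 = (-833629 + 5452*I*√15) + 1/6404681 = -5339127817348/6404681 + 5452*I*√15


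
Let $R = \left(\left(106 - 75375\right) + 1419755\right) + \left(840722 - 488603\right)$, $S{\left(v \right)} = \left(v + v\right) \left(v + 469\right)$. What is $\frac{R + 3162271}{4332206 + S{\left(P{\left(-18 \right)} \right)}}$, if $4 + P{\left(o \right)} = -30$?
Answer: $\frac{2429438}{2151313} \approx 1.1293$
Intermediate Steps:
$P{\left(o \right)} = -34$ ($P{\left(o \right)} = -4 - 30 = -34$)
$S{\left(v \right)} = 2 v \left(469 + v\right)$
$R = 1696605$ ($R = \left(\left(106 - 75375\right) + 1419755\right) + \left(840722 - 488603\right) = \left(-75269 + 1419755\right) + 352119 = 1344486 + 352119 = 1696605$)
$\frac{R + 3162271}{4332206 + S{\left(P{\left(-18 \right)} \right)}} = \frac{1696605 + 3162271}{4332206 + 2 \left(-34\right) \left(469 - 34\right)} = \frac{4858876}{4332206 + 2 \left(-34\right) 435} = \frac{4858876}{4332206 - 29580} = \frac{4858876}{4302626} = 4858876 \cdot \frac{1}{4302626} = \frac{2429438}{2151313}$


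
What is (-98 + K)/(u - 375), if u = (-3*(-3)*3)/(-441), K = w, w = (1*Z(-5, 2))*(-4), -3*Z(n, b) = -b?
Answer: 7399/27567 ≈ 0.26840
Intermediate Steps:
Z(n, b) = b/3 (Z(n, b) = -(-1)*b/3 = b/3)
w = -8/3 (w = (1*((⅓)*2))*(-4) = (1*(⅔))*(-4) = (⅔)*(-4) = -8/3 ≈ -2.6667)
K = -8/3 ≈ -2.6667
u = -3/49 (u = (9*3)*(-1/441) = 27*(-1/441) = -3/49 ≈ -0.061224)
(-98 + K)/(u - 375) = (-98 - 8/3)/(-3/49 - 375) = -302/(3*(-18378/49)) = -302/3*(-49/18378) = 7399/27567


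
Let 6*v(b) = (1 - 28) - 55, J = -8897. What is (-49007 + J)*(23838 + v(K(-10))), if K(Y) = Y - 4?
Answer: -4138572592/3 ≈ -1.3795e+9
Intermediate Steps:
K(Y) = -4 + Y
v(b) = -41/3 (v(b) = ((1 - 28) - 55)/6 = (-27 - 55)/6 = (⅙)*(-82) = -41/3)
(-49007 + J)*(23838 + v(K(-10))) = (-49007 - 8897)*(23838 - 41/3) = -57904*71473/3 = -4138572592/3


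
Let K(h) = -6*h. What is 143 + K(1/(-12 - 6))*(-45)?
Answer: 128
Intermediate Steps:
143 + K(1/(-12 - 6))*(-45) = 143 - 6/(-12 - 6)*(-45) = 143 - 6/(-18)*(-45) = 143 - 6*(-1/18)*(-45) = 143 + (1/3)*(-45) = 143 - 15 = 128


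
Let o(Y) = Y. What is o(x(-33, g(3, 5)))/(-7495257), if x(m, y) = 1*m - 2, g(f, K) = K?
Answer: 5/1070751 ≈ 4.6696e-6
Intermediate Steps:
x(m, y) = -2 + m (x(m, y) = m - 2 = -2 + m)
o(x(-33, g(3, 5)))/(-7495257) = (-2 - 33)/(-7495257) = -35*(-1/7495257) = 5/1070751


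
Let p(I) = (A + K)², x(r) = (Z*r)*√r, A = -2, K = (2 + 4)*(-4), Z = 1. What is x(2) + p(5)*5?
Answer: 3380 + 2*√2 ≈ 3382.8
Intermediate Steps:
K = -24 (K = 6*(-4) = -24)
x(r) = r^(3/2) (x(r) = (1*r)*√r = r*√r = r^(3/2))
p(I) = 676 (p(I) = (-2 - 24)² = (-26)² = 676)
x(2) + p(5)*5 = 2^(3/2) + 676*5 = 2*√2 + 3380 = 3380 + 2*√2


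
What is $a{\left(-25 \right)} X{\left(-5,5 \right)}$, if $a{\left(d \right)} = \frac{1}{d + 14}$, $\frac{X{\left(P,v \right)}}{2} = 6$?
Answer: $- \frac{12}{11} \approx -1.0909$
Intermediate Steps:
$X{\left(P,v \right)} = 12$ ($X{\left(P,v \right)} = 2 \cdot 6 = 12$)
$a{\left(d \right)} = \frac{1}{14 + d}$
$a{\left(-25 \right)} X{\left(-5,5 \right)} = \frac{1}{14 - 25} \cdot 12 = \frac{1}{-11} \cdot 12 = \left(- \frac{1}{11}\right) 12 = - \frac{12}{11}$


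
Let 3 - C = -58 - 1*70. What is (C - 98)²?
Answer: 1089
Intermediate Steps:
C = 131 (C = 3 - (-58 - 1*70) = 3 - (-58 - 70) = 3 - 1*(-128) = 3 + 128 = 131)
(C - 98)² = (131 - 98)² = 33² = 1089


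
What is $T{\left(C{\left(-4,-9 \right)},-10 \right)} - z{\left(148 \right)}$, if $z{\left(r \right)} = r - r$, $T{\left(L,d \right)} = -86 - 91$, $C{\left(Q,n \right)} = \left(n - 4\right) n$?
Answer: $-177$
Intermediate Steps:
$C{\left(Q,n \right)} = n \left(-4 + n\right)$ ($C{\left(Q,n \right)} = \left(-4 + n\right) n = n \left(-4 + n\right)$)
$T{\left(L,d \right)} = -177$ ($T{\left(L,d \right)} = -86 - 91 = -177$)
$z{\left(r \right)} = 0$
$T{\left(C{\left(-4,-9 \right)},-10 \right)} - z{\left(148 \right)} = -177 - 0 = -177 + 0 = -177$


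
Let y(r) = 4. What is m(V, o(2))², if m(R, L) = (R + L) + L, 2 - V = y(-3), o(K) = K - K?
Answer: 4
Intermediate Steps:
o(K) = 0
V = -2 (V = 2 - 1*4 = 2 - 4 = -2)
m(R, L) = R + 2*L (m(R, L) = (L + R) + L = R + 2*L)
m(V, o(2))² = (-2 + 2*0)² = (-2 + 0)² = (-2)² = 4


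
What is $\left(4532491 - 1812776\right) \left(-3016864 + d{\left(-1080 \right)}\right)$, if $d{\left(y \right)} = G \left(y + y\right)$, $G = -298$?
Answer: $-6454384122560$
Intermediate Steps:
$d{\left(y \right)} = - 596 y$ ($d{\left(y \right)} = - 298 \left(y + y\right) = - 298 \cdot 2 y = - 596 y$)
$\left(4532491 - 1812776\right) \left(-3016864 + d{\left(-1080 \right)}\right) = \left(4532491 - 1812776\right) \left(-3016864 - -643680\right) = 2719715 \left(-3016864 + 643680\right) = 2719715 \left(-2373184\right) = -6454384122560$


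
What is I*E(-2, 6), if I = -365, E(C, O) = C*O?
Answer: 4380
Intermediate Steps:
I*E(-2, 6) = -(-730)*6 = -365*(-12) = 4380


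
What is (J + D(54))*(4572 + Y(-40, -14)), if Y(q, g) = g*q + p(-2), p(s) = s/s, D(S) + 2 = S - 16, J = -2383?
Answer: -12047151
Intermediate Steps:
D(S) = -18 + S (D(S) = -2 + (S - 16) = -2 + (-16 + S) = -18 + S)
p(s) = 1
Y(q, g) = 1 + g*q (Y(q, g) = g*q + 1 = 1 + g*q)
(J + D(54))*(4572 + Y(-40, -14)) = (-2383 + (-18 + 54))*(4572 + (1 - 14*(-40))) = (-2383 + 36)*(4572 + (1 + 560)) = -2347*(4572 + 561) = -2347*5133 = -12047151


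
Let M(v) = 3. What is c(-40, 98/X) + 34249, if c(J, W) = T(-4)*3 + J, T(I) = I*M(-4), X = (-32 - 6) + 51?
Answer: 34173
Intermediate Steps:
X = 13 (X = -38 + 51 = 13)
T(I) = 3*I (T(I) = I*3 = 3*I)
c(J, W) = -36 + J (c(J, W) = (3*(-4))*3 + J = -12*3 + J = -36 + J)
c(-40, 98/X) + 34249 = (-36 - 40) + 34249 = -76 + 34249 = 34173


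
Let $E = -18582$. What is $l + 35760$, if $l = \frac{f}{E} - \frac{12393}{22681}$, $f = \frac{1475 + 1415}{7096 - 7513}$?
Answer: $\frac{3142328557609994}{87874064307} \approx 35759.0$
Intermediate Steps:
$f = - \frac{2890}{417}$ ($f = \frac{2890}{-417} = 2890 \left(- \frac{1}{417}\right) = - \frac{2890}{417} \approx -6.9305$)
$l = - \frac{47982008326}{87874064307}$ ($l = - \frac{2890}{417 \left(-18582\right)} - \frac{12393}{22681} = \left(- \frac{2890}{417}\right) \left(- \frac{1}{18582}\right) - \frac{12393}{22681} = \frac{1445}{3874347} - \frac{12393}{22681} = - \frac{47982008326}{87874064307} \approx -0.54603$)
$l + 35760 = - \frac{47982008326}{87874064307} + 35760 = \frac{3142328557609994}{87874064307}$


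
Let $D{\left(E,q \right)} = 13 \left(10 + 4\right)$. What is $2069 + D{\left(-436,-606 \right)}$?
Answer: $2251$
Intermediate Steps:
$D{\left(E,q \right)} = 182$ ($D{\left(E,q \right)} = 13 \cdot 14 = 182$)
$2069 + D{\left(-436,-606 \right)} = 2069 + 182 = 2251$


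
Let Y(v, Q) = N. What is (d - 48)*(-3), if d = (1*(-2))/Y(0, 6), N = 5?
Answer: 726/5 ≈ 145.20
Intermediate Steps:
Y(v, Q) = 5
d = -2/5 (d = (1*(-2))/5 = -2*1/5 = -2/5 ≈ -0.40000)
(d - 48)*(-3) = (-2/5 - 48)*(-3) = -242/5*(-3) = 726/5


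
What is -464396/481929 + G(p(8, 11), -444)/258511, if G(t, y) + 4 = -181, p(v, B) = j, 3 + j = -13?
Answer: -120140631221/124583947719 ≈ -0.96433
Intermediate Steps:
j = -16 (j = -3 - 13 = -16)
p(v, B) = -16
G(t, y) = -185 (G(t, y) = -4 - 181 = -185)
-464396/481929 + G(p(8, 11), -444)/258511 = -464396/481929 - 185/258511 = -120140631221/124583947719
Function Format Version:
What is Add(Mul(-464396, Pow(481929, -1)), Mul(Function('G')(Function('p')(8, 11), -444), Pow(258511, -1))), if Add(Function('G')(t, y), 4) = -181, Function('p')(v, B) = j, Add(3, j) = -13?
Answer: Rational(-120140631221, 124583947719) ≈ -0.96433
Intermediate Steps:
j = -16 (j = Add(-3, -13) = -16)
Function('p')(v, B) = -16
Function('G')(t, y) = -185 (Function('G')(t, y) = Add(-4, -181) = -185)
Add(Mul(-464396, Pow(481929, -1)), Mul(Function('G')(Function('p')(8, 11), -444), Pow(258511, -1))) = Add(Mul(-464396, Pow(481929, -1)), Mul(-185, Pow(258511, -1))) = Add(Mul(-464396, Rational(1, 481929)), Mul(-185, Rational(1, 258511))) = Add(Rational(-464396, 481929), Rational(-185, 258511)) = Rational(-120140631221, 124583947719)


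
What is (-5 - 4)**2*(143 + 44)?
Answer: 15147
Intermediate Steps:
(-5 - 4)**2*(143 + 44) = (-9)**2*187 = 81*187 = 15147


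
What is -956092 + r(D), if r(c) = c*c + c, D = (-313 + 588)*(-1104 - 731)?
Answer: 254644929908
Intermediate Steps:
D = -504625 (D = 275*(-1835) = -504625)
r(c) = c + c² (r(c) = c² + c = c + c²)
-956092 + r(D) = -956092 - 504625*(1 - 504625) = -956092 - 504625*(-504624) = -956092 + 254645886000 = 254644929908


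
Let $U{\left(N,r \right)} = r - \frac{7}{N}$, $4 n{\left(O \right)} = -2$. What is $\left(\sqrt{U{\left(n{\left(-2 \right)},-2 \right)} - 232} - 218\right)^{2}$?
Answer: $47304 - 872 i \sqrt{55} \approx 47304.0 - 6466.9 i$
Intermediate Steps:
$n{\left(O \right)} = - \frac{1}{2}$ ($n{\left(O \right)} = \frac{1}{4} \left(-2\right) = - \frac{1}{2}$)
$U{\left(N,r \right)} = r - \frac{7}{N}$
$\left(\sqrt{U{\left(n{\left(-2 \right)},-2 \right)} - 232} - 218\right)^{2} = \left(\sqrt{\left(-2 - \frac{7}{- \frac{1}{2}}\right) - 232} - 218\right)^{2} = \left(\sqrt{\left(-2 - -14\right) - 232} - 218\right)^{2} = \left(\sqrt{\left(-2 + 14\right) - 232} - 218\right)^{2} = \left(\sqrt{12 - 232} - 218\right)^{2} = \left(\sqrt{-220} - 218\right)^{2} = \left(2 i \sqrt{55} - 218\right)^{2} = \left(-218 + 2 i \sqrt{55}\right)^{2}$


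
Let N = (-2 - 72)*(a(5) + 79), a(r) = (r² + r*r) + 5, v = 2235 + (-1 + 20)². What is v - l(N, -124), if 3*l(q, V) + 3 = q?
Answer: 17707/3 ≈ 5902.3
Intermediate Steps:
v = 2596 (v = 2235 + 19² = 2235 + 361 = 2596)
a(r) = 5 + 2*r² (a(r) = (r² + r²) + 5 = 2*r² + 5 = 5 + 2*r²)
N = -9916 (N = (-2 - 72)*((5 + 2*5²) + 79) = -74*((5 + 2*25) + 79) = -74*((5 + 50) + 79) = -74*(55 + 79) = -74*134 = -9916)
l(q, V) = -1 + q/3
v - l(N, -124) = 2596 - (-1 + (⅓)*(-9916)) = 2596 - (-1 - 9916/3) = 2596 - 1*(-9919/3) = 2596 + 9919/3 = 17707/3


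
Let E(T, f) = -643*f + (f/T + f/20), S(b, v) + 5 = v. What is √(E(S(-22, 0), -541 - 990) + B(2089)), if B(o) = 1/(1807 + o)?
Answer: 3*√10379175826610/9740 ≈ 992.30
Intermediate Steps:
S(b, v) = -5 + v
E(T, f) = -12859*f/20 + f/T (E(T, f) = -643*f + (f/T + f*(1/20)) = -643*f + (f/T + f/20) = -643*f + (f/20 + f/T) = -12859*f/20 + f/T)
√(E(S(-22, 0), -541 - 990) + B(2089)) = √((-12859*(-541 - 990)/20 + (-541 - 990)/(-5 + 0)) + 1/(1807 + 2089)) = √((-12859/20*(-1531) - 1531/(-5)) + 1/3896) = √((19687129/20 - 1531*(-⅕)) + 1/3896) = √((19687129/20 + 1531/5) + 1/3896) = √(19693253/20 + 1/3896) = √(19181228427/19480) = 3*√10379175826610/9740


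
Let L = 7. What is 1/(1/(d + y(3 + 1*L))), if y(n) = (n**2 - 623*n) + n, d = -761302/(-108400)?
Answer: -331323349/54200 ≈ -6113.0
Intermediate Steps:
d = 380651/54200 (d = -761302*(-1/108400) = 380651/54200 ≈ 7.0231)
y(n) = n**2 - 622*n
1/(1/(d + y(3 + 1*L))) = 1/(1/(380651/54200 + (3 + 1*7)*(-622 + (3 + 1*7)))) = 1/(1/(380651/54200 + (3 + 7)*(-622 + (3 + 7)))) = 1/(1/(380651/54200 + 10*(-622 + 10))) = 1/(1/(380651/54200 + 10*(-612))) = 1/(1/(380651/54200 - 6120)) = 1/(1/(-331323349/54200)) = 1/(-54200/331323349) = -331323349/54200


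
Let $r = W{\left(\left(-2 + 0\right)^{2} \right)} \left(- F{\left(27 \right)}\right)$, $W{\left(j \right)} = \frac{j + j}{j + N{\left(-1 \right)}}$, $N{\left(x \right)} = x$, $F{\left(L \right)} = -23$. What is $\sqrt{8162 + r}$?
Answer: $\frac{\sqrt{74010}}{3} \approx 90.683$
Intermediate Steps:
$W{\left(j \right)} = \frac{2 j}{-1 + j}$ ($W{\left(j \right)} = \frac{j + j}{j - 1} = \frac{2 j}{-1 + j}$)
$r = \frac{184}{3}$ ($r = \frac{2 \left(-2 + 0\right)^{2}}{-1 + \left(-2 + 0\right)^{2}} \left(\left(-1\right) \left(-23\right)\right) = \frac{2 \left(-2\right)^{2}}{-1 + \left(-2\right)^{2}} \cdot 23 = 2 \cdot 4 \frac{1}{-1 + 4} \cdot 23 = 2 \cdot 4 \cdot \frac{1}{3} \cdot 23 = \frac{8}{3} \cdot 23 = \frac{184}{3} \approx 61.333$)
$\sqrt{8162 + r} = \sqrt{8162 + \frac{184}{3}} = \sqrt{\frac{24670}{3}} = \frac{\sqrt{74010}}{3}$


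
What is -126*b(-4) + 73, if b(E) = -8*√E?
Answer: 73 + 2016*I ≈ 73.0 + 2016.0*I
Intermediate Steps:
-126*b(-4) + 73 = -(-1008)*√(-4) + 73 = -(-1008)*2*I + 73 = -(-2016)*I + 73 = 2016*I + 73 = 73 + 2016*I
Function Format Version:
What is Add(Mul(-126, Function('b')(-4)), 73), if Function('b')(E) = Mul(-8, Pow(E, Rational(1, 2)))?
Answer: Add(73, Mul(2016, I)) ≈ Add(73.000, Mul(2016.0, I))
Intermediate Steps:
Add(Mul(-126, Function('b')(-4)), 73) = Add(Mul(-126, Mul(-8, Pow(-4, Rational(1, 2)))), 73) = Add(Mul(-126, Mul(-8, Mul(2, I))), 73) = Add(Mul(-126, Mul(-16, I)), 73) = Add(Mul(2016, I), 73) = Add(73, Mul(2016, I))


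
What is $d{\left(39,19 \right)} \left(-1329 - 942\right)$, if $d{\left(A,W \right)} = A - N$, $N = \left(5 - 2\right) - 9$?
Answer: $-102195$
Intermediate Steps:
$N = -6$ ($N = \left(5 - 2\right) - 9 = 3 - 9 = -6$)
$d{\left(A,W \right)} = 6 + A$ ($d{\left(A,W \right)} = A - -6 = A + 6 = 6 + A$)
$d{\left(39,19 \right)} \left(-1329 - 942\right) = \left(6 + 39\right) \left(-1329 - 942\right) = 45 \left(-2271\right) = -102195$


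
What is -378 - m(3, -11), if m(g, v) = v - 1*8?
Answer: -359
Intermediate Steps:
m(g, v) = -8 + v (m(g, v) = v - 8 = -8 + v)
-378 - m(3, -11) = -378 - (-8 - 11) = -378 - 1*(-19) = -378 + 19 = -359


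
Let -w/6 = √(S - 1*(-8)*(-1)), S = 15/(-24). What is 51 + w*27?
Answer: 51 - 81*I*√138/2 ≈ 51.0 - 475.77*I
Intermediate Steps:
S = -5/8 (S = 15*(-1/24) = -5/8 ≈ -0.62500)
w = -3*I*√138/2 (w = -6*√(-5/8 - 1*(-8)*(-1)) = -6*√(-5/8 + 8*(-1)) = -6*√(-5/8 - 8) = -3*I*√138/2 ≈ -17.621*I)
51 + w*27 = 51 - 3*I*√138/2*27 = 51 - 81*I*√138/2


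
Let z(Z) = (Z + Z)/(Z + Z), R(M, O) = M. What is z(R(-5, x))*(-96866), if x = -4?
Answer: -96866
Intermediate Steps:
z(Z) = 1 (z(Z) = (2*Z)/((2*Z)) = (2*Z)*(1/(2*Z)) = 1)
z(R(-5, x))*(-96866) = 1*(-96866) = -96866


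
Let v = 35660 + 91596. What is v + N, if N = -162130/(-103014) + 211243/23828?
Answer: 156195220253797/1227308796 ≈ 1.2727e+5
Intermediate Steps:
N = 12812110021/1227308796 (N = -162130*(-1/103014) + 211243*(1/23828) = 81065/51507 + 211243/23828 = 12812110021/1227308796 ≈ 10.439)
v = 127256
v + N = 127256 + 12812110021/1227308796 = 156195220253797/1227308796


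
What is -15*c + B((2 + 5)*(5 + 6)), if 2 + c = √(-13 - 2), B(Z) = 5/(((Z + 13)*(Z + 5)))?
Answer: 44281/1476 - 15*I*√15 ≈ 30.001 - 58.095*I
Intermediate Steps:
B(Z) = 5/((5 + Z)*(13 + Z)) (B(Z) = 5/(((13 + Z)*(5 + Z))) = 5/(((5 + Z)*(13 + Z))) = 5*(1/((5 + Z)*(13 + Z))) = 5/((5 + Z)*(13 + Z)))
c = -2 + I*√15 (c = -2 + √(-13 - 2) = -2 + √(-15) = -2 + I*√15 ≈ -2.0 + 3.873*I)
-15*c + B((2 + 5)*(5 + 6)) = -15*(-2 + I*√15) + 5/(65 + ((2 + 5)*(5 + 6))² + 18*((2 + 5)*(5 + 6))) = (30 - 15*I*√15) + 5/(65 + (7*11)² + 18*(7*11)) = (30 - 15*I*√15) + 5/(65 + 77² + 18*77) = (30 - 15*I*√15) + 5/(65 + 5929 + 1386) = (30 - 15*I*√15) + 5/7380 = (30 - 15*I*√15) + 5*(1/7380) = (30 - 15*I*√15) + 1/1476 = 44281/1476 - 15*I*√15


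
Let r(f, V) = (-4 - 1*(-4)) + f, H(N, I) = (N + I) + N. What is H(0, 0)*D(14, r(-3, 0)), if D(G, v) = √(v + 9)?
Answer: 0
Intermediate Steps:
H(N, I) = I + 2*N (H(N, I) = (I + N) + N = I + 2*N)
r(f, V) = f (r(f, V) = (-4 + 4) + f = 0 + f = f)
D(G, v) = √(9 + v)
H(0, 0)*D(14, r(-3, 0)) = (0 + 2*0)*√(9 - 3) = (0 + 0)*√6 = 0*√6 = 0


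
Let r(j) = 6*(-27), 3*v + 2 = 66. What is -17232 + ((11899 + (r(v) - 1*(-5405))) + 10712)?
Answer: 10622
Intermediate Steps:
v = 64/3 (v = -⅔ + (⅓)*66 = -⅔ + 22 = 64/3 ≈ 21.333)
r(j) = -162
-17232 + ((11899 + (r(v) - 1*(-5405))) + 10712) = -17232 + ((11899 + (-162 - 1*(-5405))) + 10712) = -17232 + ((11899 + (-162 + 5405)) + 10712) = -17232 + ((11899 + 5243) + 10712) = -17232 + (17142 + 10712) = -17232 + 27854 = 10622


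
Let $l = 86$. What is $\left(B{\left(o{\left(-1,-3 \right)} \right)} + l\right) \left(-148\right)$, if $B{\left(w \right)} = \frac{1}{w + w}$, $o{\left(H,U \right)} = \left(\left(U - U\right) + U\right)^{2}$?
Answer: $- \frac{114626}{9} \approx -12736.0$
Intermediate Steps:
$o{\left(H,U \right)} = U^{2}$ ($o{\left(H,U \right)} = \left(0 + U\right)^{2} = U^{2}$)
$B{\left(w \right)} = \frac{1}{2 w}$
$\left(B{\left(o{\left(-1,-3 \right)} \right)} + l\right) \left(-148\right) = \left(\frac{1}{2 \left(-3\right)^{2}} + 86\right) \left(-148\right) = \left(\frac{1}{2 \cdot 9} + 86\right) \left(-148\right) = \left(\frac{1}{2} \cdot \frac{1}{9} + 86\right) \left(-148\right) = \left(\frac{1}{18} + 86\right) \left(-148\right) = \frac{1549}{18} \left(-148\right) = - \frac{114626}{9}$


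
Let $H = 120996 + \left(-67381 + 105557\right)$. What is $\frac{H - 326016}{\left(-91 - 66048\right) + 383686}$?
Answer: $- \frac{166844}{317547} \approx -0.52542$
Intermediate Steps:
$H = 159172$ ($H = 120996 + 38176 = 159172$)
$\frac{H - 326016}{\left(-91 - 66048\right) + 383686} = \frac{159172 - 326016}{\left(-91 - 66048\right) + 383686} = - \frac{166844}{\left(-91 - 66048\right) + 383686} = - \frac{166844}{-66139 + 383686} = - \frac{166844}{317547}$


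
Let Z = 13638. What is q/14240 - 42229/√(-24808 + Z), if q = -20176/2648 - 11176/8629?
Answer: -12730797/20336136880 + 42229*I*√11170/11170 ≈ -0.00062602 + 399.56*I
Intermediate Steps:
q = -25461594/2856199 (q = -20176*1/2648 - 11176*1/8629 = -2522/331 - 11176/8629 = -25461594/2856199 ≈ -8.9145)
q/14240 - 42229/√(-24808 + Z) = -25461594/2856199/14240 - 42229/√(-24808 + 13638) = -25461594/2856199*1/14240 - 42229*(-I*√11170/11170) = -12730797/20336136880 - 42229*(-I*√11170/11170) = -12730797/20336136880 - (-42229)*I*√11170/11170 = -12730797/20336136880 + 42229*I*√11170/11170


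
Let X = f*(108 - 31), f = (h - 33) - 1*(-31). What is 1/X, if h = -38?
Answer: -1/3080 ≈ -0.00032468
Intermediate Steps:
f = -40 (f = (-38 - 33) - 1*(-31) = -71 + 31 = -40)
X = -3080 (X = -40*(108 - 31) = -40*77 = -3080)
1/X = 1/(-3080) = -1/3080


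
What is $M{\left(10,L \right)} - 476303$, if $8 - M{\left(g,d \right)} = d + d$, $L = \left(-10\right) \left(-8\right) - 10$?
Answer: $-476435$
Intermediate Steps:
$L = 70$ ($L = 80 - 10 = 70$)
$M{\left(g,d \right)} = 8 - 2 d$ ($M{\left(g,d \right)} = 8 - \left(d + d\right) = 8 - 2 d$)
$M{\left(10,L \right)} - 476303 = \left(8 - 140\right) - 476303 = -132 - 476303 = -476435$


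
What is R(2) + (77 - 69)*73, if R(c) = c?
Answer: 586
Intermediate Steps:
R(2) + (77 - 69)*73 = 2 + (77 - 69)*73 = 2 + 8*73 = 2 + 584 = 586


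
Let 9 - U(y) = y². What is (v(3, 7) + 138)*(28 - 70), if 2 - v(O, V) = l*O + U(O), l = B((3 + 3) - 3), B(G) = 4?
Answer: -5376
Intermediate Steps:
U(y) = 9 - y²
l = 4
v(O, V) = -7 + O² - 4*O (v(O, V) = 2 - (4*O + (9 - O²)) = 2 - (9 - O² + 4*O) = 2 + (-9 + O² - 4*O) = -7 + O² - 4*O)
(v(3, 7) + 138)*(28 - 70) = ((-7 + 3² - 4*3) + 138)*(28 - 70) = ((-7 + 9 - 12) + 138)*(-42) = (-10 + 138)*(-42) = 128*(-42) = -5376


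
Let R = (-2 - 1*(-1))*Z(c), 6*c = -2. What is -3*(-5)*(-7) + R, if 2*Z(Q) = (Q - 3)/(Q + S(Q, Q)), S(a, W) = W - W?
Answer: -110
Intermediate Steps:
c = -⅓ (c = (⅙)*(-2) = -⅓ ≈ -0.33333)
S(a, W) = 0
Z(Q) = (-3 + Q)/(2*Q) (Z(Q) = ((Q - 3)/(Q + 0))/2 = ((-3 + Q)/Q)/2 = (-3 + Q)/(2*Q))
R = -5 (R = (-2 - 1*(-1))*((-3 - ⅓)/(2*(-⅓))) = (-2 + 1)*((½)*(-3)*(-10/3)) = -1*5 = -5)
-3*(-5)*(-7) + R = -3*(-5)*(-7) - 5 = 15*(-7) - 5 = -105 - 5 = -110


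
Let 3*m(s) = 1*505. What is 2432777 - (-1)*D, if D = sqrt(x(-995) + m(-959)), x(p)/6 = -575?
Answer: 2432777 + I*sqrt(29535)/3 ≈ 2.4328e+6 + 57.286*I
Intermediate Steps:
x(p) = -3450 (x(p) = 6*(-575) = -3450)
m(s) = 505/3 (m(s) = (1*505)/3 = (1/3)*505 = 505/3)
D = I*sqrt(29535)/3 (D = sqrt(-3450 + 505/3) = sqrt(-9845/3) = I*sqrt(29535)/3 ≈ 57.286*I)
2432777 - (-1)*D = 2432777 - (-1)*I*sqrt(29535)/3 = 2432777 + I*sqrt(29535)/3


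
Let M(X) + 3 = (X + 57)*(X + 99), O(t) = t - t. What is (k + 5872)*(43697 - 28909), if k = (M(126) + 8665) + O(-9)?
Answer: 823824692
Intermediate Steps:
O(t) = 0
M(X) = -3 + (57 + X)*(99 + X) (M(X) = -3 + (X + 57)*(X + 99) = -3 + (57 + X)*(99 + X))
k = 49837 (k = ((5640 + 126² + 156*126) + 8665) + 0 = ((5640 + 15876 + 19656) + 8665) + 0 = (41172 + 8665) + 0 = 49837 + 0 = 49837)
(k + 5872)*(43697 - 28909) = (49837 + 5872)*(43697 - 28909) = 55709*14788 = 823824692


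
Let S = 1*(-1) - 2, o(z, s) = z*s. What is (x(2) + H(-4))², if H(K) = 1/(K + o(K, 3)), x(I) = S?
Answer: 2401/256 ≈ 9.3789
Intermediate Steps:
o(z, s) = s*z
S = -3 (S = -1 - 2 = -3)
x(I) = -3
H(K) = 1/(4*K) (H(K) = 1/(K + 3*K) = 1/(4*K))
(x(2) + H(-4))² = (-3 + (¼)/(-4))² = (-3 + (¼)*(-¼))² = (-3 - 1/16)² = (-49/16)² = 2401/256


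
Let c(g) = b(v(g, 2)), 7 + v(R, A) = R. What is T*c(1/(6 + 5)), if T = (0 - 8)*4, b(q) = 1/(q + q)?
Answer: 44/19 ≈ 2.3158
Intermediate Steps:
v(R, A) = -7 + R
b(q) = 1/(2*q)
c(g) = 1/(2*(-7 + g))
T = -32 (T = -8*4 = -32)
T*c(1/(6 + 5)) = -16/(-7 + 1/(6 + 5)) = -16/(-7 + 1/11) = -16/(-76/11) = -16*(-11)/76 = -32*(-11/152) = 44/19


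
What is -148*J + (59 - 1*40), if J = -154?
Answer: 22811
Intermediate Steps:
-148*J + (59 - 1*40) = -148*(-154) + (59 - 1*40) = 22792 + (59 - 40) = 22792 + 19 = 22811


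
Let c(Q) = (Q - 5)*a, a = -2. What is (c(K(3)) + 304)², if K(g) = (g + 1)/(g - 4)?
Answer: 103684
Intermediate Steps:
K(g) = (1 + g)/(-4 + g)
c(Q) = 10 - 2*Q (c(Q) = (Q - 5)*(-2) = (-5 + Q)*(-2) = 10 - 2*Q)
(c(K(3)) + 304)² = ((10 - 2*(1 + 3)/(-4 + 3)) + 304)² = ((10 - 2*4/(-1)) + 304)² = ((10 - (-2)*4) + 304)² = ((10 - 2*(-4)) + 304)² = ((10 + 8) + 304)² = (18 + 304)² = 322² = 103684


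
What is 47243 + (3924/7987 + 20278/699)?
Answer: 263918262121/5582913 ≈ 47273.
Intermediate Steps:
47243 + (3924/7987 + 20278/699) = 47243 + 164703262/5582913 = 263918262121/5582913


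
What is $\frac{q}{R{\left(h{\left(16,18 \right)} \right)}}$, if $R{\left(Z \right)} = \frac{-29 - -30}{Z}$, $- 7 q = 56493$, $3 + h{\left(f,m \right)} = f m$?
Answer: $- \frac{16100505}{7} \approx -2.3001 \cdot 10^{6}$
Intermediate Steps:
$h{\left(f,m \right)} = -3 + f m$
$q = - \frac{56493}{7}$ ($q = \left(- \frac{1}{7}\right) 56493 = - \frac{56493}{7} \approx -8070.4$)
$R{\left(Z \right)} = \frac{1}{Z}$ ($R{\left(Z \right)} = \frac{-29 + 30}{Z} = 1 \frac{1}{Z} = \frac{1}{Z}$)
$\frac{q}{R{\left(h{\left(16,18 \right)} \right)}} = - \frac{56493}{7 \frac{1}{-3 + 16 \cdot 18}} = - \frac{56493}{7 \frac{1}{-3 + 288}} = - \frac{56493}{7 \cdot \frac{1}{285}} = - \frac{56493 \frac{1}{\frac{1}{285}}}{7} = \left(- \frac{56493}{7}\right) 285 = - \frac{16100505}{7}$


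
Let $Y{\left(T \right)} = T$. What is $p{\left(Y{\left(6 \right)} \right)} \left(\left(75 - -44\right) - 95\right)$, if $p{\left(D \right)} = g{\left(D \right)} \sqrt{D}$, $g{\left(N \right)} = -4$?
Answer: $- 96 \sqrt{6} \approx -235.15$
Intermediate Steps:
$p{\left(D \right)} = - 4 \sqrt{D}$
$p{\left(Y{\left(6 \right)} \right)} \left(\left(75 - -44\right) - 95\right) = - 4 \sqrt{6} \left(\left(75 - -44\right) - 95\right) = - 4 \sqrt{6} \left(\left(75 + 44\right) - 95\right) = - 4 \sqrt{6} \left(119 - 95\right) = - 4 \sqrt{6} \cdot 24 = - 96 \sqrt{6}$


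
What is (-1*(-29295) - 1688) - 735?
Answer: 26872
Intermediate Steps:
(-1*(-29295) - 1688) - 735 = (29295 - 1688) - 735 = 27607 - 735 = 26872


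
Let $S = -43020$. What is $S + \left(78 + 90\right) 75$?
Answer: $-30420$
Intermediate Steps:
$S + \left(78 + 90\right) 75 = -43020 + \left(78 + 90\right) 75 = -43020 + 168 \cdot 75 = -43020 + 12600 = -30420$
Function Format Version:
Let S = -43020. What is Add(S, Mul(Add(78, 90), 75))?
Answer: -30420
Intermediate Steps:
Add(S, Mul(Add(78, 90), 75)) = Add(-43020, Mul(Add(78, 90), 75)) = Add(-43020, Mul(168, 75)) = Add(-43020, 12600) = -30420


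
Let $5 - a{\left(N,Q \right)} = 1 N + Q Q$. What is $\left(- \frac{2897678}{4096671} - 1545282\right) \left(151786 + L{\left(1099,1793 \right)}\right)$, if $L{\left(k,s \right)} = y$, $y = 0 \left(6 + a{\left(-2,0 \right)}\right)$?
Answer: $- \frac{960883527614065400}{4096671} \approx -2.3455 \cdot 10^{11}$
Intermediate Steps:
$a{\left(N,Q \right)} = 5 - N - Q^{2}$ ($a{\left(N,Q \right)} = 5 - \left(1 N + Q Q\right) = 5 - \left(N + Q^{2}\right) = 5 - N - Q^{2}$)
$y = 0$ ($y = 0 \left(6 - -7\right) = 0 \left(6 + \left(5 + 2 - 0\right)\right) = 0 \left(6 + \left(5 + 2 + 0\right)\right) = 0 \left(6 + 7\right) = 0 \cdot 13 = 0$)
$L{\left(k,s \right)} = 0$
$\left(- \frac{2897678}{4096671} - 1545282\right) \left(151786 + L{\left(1099,1793 \right)}\right) = \left(- \frac{2897678}{4096671} - 1545282\right) \left(151786 + 0\right) = \left(\left(-2897678\right) \frac{1}{4096671} - 1545282\right) 151786 = \left(- \frac{2897678}{4096671} - 1545282\right) 151786 = \left(- \frac{6330514853900}{4096671}\right) 151786 = - \frac{960883527614065400}{4096671}$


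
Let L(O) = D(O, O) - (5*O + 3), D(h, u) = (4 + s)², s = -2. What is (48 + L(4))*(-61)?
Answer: -1769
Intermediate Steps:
D(h, u) = 4 (D(h, u) = (4 - 2)² = 2² = 4)
L(O) = 1 - 5*O (L(O) = 4 - (5*O + 3) = 4 - (3 + 5*O) = 4 + (-3 - 5*O) = 1 - 5*O)
(48 + L(4))*(-61) = (48 + (1 - 5*4))*(-61) = (48 + (1 - 20))*(-61) = (48 - 19)*(-61) = 29*(-61) = -1769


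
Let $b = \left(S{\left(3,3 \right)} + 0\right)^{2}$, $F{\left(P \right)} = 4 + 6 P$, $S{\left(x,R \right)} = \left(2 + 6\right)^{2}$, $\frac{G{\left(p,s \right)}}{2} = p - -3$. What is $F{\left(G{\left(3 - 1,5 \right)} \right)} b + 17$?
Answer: $262161$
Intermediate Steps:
$G{\left(p,s \right)} = 6 + 2 p$ ($G{\left(p,s \right)} = 2 \left(p - -3\right) = 2 \left(p + 3\right) = 2 \left(3 + p\right) = 6 + 2 p$)
$S{\left(x,R \right)} = 64$ ($S{\left(x,R \right)} = 8^{2} = 64$)
$b = 4096$ ($b = \left(64 + 0\right)^{2} = 64^{2} = 4096$)
$F{\left(G{\left(3 - 1,5 \right)} \right)} b + 17 = \left(4 + 6 \left(6 + 2 \left(3 - 1\right)\right)\right) 4096 + 17 = \left(4 + 6 \left(6 + 2 \cdot 2\right)\right) 4096 + 17 = \left(4 + 6 \left(6 + 4\right)\right) 4096 + 17 = \left(4 + 6 \cdot 10\right) 4096 + 17 = \left(4 + 60\right) 4096 + 17 = 64 \cdot 4096 + 17 = 262144 + 17 = 262161$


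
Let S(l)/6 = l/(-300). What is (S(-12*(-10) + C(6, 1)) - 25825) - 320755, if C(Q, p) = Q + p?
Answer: -17329127/50 ≈ -3.4658e+5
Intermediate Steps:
S(l) = -l/50 (S(l) = 6*(l/(-300)) = 6*(l*(-1/300)) = 6*(-l/300) = -l/50)
(S(-12*(-10) + C(6, 1)) - 25825) - 320755 = (-(-12*(-10) + (6 + 1))/50 - 25825) - 320755 = (-(120 + 7)/50 - 25825) - 320755 = (-1/50*127 - 25825) - 320755 = (-127/50 - 25825) - 320755 = -1291377/50 - 320755 = -17329127/50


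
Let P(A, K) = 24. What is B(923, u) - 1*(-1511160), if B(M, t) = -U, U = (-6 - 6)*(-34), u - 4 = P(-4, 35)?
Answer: 1510752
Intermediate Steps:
u = 28 (u = 4 + 24 = 28)
U = 408 (U = -12*(-34) = 408)
B(M, t) = -408 (B(M, t) = -1*408 = -408)
B(923, u) - 1*(-1511160) = -408 - 1*(-1511160) = -408 + 1511160 = 1510752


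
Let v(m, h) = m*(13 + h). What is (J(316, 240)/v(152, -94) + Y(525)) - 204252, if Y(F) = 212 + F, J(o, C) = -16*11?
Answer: -313209563/1539 ≈ -2.0352e+5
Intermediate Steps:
J(o, C) = -176
(J(316, 240)/v(152, -94) + Y(525)) - 204252 = (-176*1/(152*(13 - 94)) + (212 + 525)) - 204252 = (-176/(152*(-81)) + 737) - 204252 = (-176/(-12312) + 737) - 204252 = (-176*(-1/12312) + 737) - 204252 = (22/1539 + 737) - 204252 = 1134265/1539 - 204252 = -313209563/1539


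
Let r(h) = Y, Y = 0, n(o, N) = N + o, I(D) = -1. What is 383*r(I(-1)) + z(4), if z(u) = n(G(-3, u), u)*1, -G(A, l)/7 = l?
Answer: -24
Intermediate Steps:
G(A, l) = -7*l
z(u) = -6*u (z(u) = (u - 7*u)*1 = -6*u*1 = -6*u)
r(h) = 0
383*r(I(-1)) + z(4) = 383*0 - 6*4 = 0 - 24 = -24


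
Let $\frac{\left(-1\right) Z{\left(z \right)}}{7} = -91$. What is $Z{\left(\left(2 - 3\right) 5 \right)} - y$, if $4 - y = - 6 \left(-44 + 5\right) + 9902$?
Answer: $10769$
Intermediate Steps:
$Z{\left(z \right)} = 637$ ($Z{\left(z \right)} = \left(-7\right) \left(-91\right) = 637$)
$y = -10132$ ($y = 4 - \left(- 6 \left(-44 + 5\right) + 9902\right) = 4 - \left(\left(-6\right) \left(-39\right) + 9902\right) = 4 - \left(234 + 9902\right) = 4 - 10136 = -10132$)
$Z{\left(\left(2 - 3\right) 5 \right)} - y = 637 - -10132 = 637 + 10132 = 10769$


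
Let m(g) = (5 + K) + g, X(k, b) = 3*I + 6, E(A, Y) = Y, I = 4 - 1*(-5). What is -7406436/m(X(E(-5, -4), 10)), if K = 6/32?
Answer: -118502976/611 ≈ -1.9395e+5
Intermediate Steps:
I = 9 (I = 4 + 5 = 9)
K = 3/16 (K = 6*(1/32) = 3/16 ≈ 0.18750)
X(k, b) = 33 (X(k, b) = 3*9 + 6 = 27 + 6 = 33)
m(g) = 83/16 + g (m(g) = (5 + 3/16) + g = 83/16 + g)
-7406436/m(X(E(-5, -4), 10)) = -7406436/(83/16 + 33) = -7406436/611/16 = -7406436*16/611 = -284*417264/611 = -118502976/611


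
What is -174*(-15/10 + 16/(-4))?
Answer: 957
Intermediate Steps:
-174*(-15/10 + 16/(-4)) = -174*(-15*⅒ + 16*(-¼)) = -174*(-3/2 - 4) = -174*(-11/2) = 957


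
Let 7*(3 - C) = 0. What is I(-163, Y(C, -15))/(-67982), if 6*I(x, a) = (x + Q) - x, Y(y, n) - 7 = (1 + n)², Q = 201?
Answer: -67/135964 ≈ -0.00049278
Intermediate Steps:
C = 3 (C = 3 - ⅐*0 = 3 + 0 = 3)
Y(y, n) = 7 + (1 + n)²
I(x, a) = 67/2 (I(x, a) = ((x + 201) - x)/6 = ((201 + x) - x)/6 = (⅙)*201 = 67/2)
I(-163, Y(C, -15))/(-67982) = (67/2)/(-67982) = (67/2)*(-1/67982) = -67/135964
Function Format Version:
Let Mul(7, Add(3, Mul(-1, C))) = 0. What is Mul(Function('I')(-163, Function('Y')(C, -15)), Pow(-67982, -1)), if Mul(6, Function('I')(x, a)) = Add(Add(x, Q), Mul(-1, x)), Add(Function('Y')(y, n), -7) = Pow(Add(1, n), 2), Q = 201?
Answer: Rational(-67, 135964) ≈ -0.00049278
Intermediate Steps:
C = 3 (C = Add(3, Mul(Rational(-1, 7), 0)) = Add(3, 0) = 3)
Function('Y')(y, n) = Add(7, Pow(Add(1, n), 2))
Function('I')(x, a) = Rational(67, 2) (Function('I')(x, a) = Mul(Rational(1, 6), Add(Add(x, 201), Mul(-1, x))) = Mul(Rational(1, 6), Add(Add(201, x), Mul(-1, x))) = Mul(Rational(1, 6), 201) = Rational(67, 2))
Mul(Function('I')(-163, Function('Y')(C, -15)), Pow(-67982, -1)) = Mul(Rational(67, 2), Pow(-67982, -1)) = Mul(Rational(67, 2), Rational(-1, 67982)) = Rational(-67, 135964)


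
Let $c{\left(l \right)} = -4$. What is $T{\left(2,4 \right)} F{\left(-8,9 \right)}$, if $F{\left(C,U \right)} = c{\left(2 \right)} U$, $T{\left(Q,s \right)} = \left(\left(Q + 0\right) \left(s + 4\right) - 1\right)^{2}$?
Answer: $-8100$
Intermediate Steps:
$T{\left(Q,s \right)} = \left(-1 + Q \left(4 + s\right)\right)^{2}$ ($T{\left(Q,s \right)} = \left(Q \left(4 + s\right) - 1\right)^{2} = \left(-1 + Q \left(4 + s\right)\right)^{2}$)
$F{\left(C,U \right)} = - 4 U$
$T{\left(2,4 \right)} F{\left(-8,9 \right)} = \left(-1 + 4 \cdot 2 + 2 \cdot 4\right)^{2} \left(\left(-4\right) 9\right) = \left(-1 + 8 + 8\right)^{2} \left(-36\right) = 15^{2} \left(-36\right) = 225 \left(-36\right) = -8100$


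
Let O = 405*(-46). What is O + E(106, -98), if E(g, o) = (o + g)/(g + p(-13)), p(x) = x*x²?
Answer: -38955338/2091 ≈ -18630.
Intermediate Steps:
p(x) = x³
O = -18630
E(g, o) = (g + o)/(-2197 + g) (E(g, o) = (o + g)/(g + (-13)³) = (g + o)/(g - 2197) = (g + o)/(-2197 + g))
O + E(106, -98) = -18630 + (106 - 98)/(-2197 + 106) = -18630 + 8/(-2091) = -18630 - 1/2091*8 = -18630 - 8/2091 = -38955338/2091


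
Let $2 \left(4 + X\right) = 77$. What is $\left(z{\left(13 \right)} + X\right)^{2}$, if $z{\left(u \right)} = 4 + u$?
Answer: $\frac{10609}{4} \approx 2652.3$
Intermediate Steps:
$X = \frac{69}{2}$ ($X = -4 + \frac{1}{2} \cdot 77 = -4 + \frac{77}{2} = \frac{69}{2} \approx 34.5$)
$\left(z{\left(13 \right)} + X\right)^{2} = \left(\left(4 + 13\right) + \frac{69}{2}\right)^{2} = \left(17 + \frac{69}{2}\right)^{2} = \left(\frac{103}{2}\right)^{2} = \frac{10609}{4}$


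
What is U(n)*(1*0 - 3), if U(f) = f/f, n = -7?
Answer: -3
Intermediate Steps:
U(f) = 1
U(n)*(1*0 - 3) = 1*(1*0 - 3) = 1*(0 - 3) = 1*(-3) = -3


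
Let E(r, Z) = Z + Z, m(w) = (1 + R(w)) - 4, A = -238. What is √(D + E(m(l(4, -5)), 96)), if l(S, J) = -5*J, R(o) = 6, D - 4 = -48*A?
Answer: 2*√2905 ≈ 107.80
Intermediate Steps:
D = 11428 (D = 4 - 48*(-238) = 4 + 11424 = 11428)
m(w) = 3 (m(w) = (1 + 6) - 4 = 7 - 4 = 3)
E(r, Z) = 2*Z
√(D + E(m(l(4, -5)), 96)) = √(11428 + 2*96) = √(11428 + 192) = √11620 = 2*√2905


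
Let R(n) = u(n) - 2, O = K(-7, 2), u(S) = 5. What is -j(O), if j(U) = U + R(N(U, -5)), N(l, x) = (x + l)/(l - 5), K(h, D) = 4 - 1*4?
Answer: -3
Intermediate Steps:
K(h, D) = 0 (K(h, D) = 4 - 4 = 0)
N(l, x) = (l + x)/(-5 + l)
O = 0
R(n) = 3 (R(n) = 5 - 2 = 3)
j(U) = 3 + U (j(U) = U + 3 = 3 + U)
-j(O) = -(3 + 0) = -1*3 = -3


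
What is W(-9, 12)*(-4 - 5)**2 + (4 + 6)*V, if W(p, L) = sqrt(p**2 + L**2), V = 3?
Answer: 1245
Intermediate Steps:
W(p, L) = sqrt(L**2 + p**2)
W(-9, 12)*(-4 - 5)**2 + (4 + 6)*V = sqrt(12**2 + (-9)**2)*(-4 - 5)**2 + (4 + 6)*3 = sqrt(144 + 81)*(-9)**2 + 10*3 = sqrt(225)*81 + 30 = 15*81 + 30 = 1215 + 30 = 1245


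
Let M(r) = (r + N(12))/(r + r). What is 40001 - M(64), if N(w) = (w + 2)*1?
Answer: 2560025/64 ≈ 40000.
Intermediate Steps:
N(w) = 2 + w (N(w) = (2 + w)*1 = 2 + w)
M(r) = (14 + r)/(2*r) (M(r) = (r + (2 + 12))/(r + r) = (r + 14)/((2*r)) = (14 + r)*(1/(2*r)) = (14 + r)/(2*r))
40001 - M(64) = 40001 - (14 + 64)/(2*64) = 40001 - 78/(2*64) = 40001 - 1*39/64 = 40001 - 39/64 = 2560025/64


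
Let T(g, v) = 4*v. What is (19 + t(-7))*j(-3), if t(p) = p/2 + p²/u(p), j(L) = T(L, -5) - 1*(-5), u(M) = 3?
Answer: -955/2 ≈ -477.50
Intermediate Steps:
j(L) = -15 (j(L) = 4*(-5) - 1*(-5) = -20 + 5 = -15)
t(p) = p/2 + p²/3
(19 + t(-7))*j(-3) = (19 + (⅙)*(-7)*(3 + 2*(-7)))*(-15) = (19 + (⅙)*(-7)*(3 - 14))*(-15) = (19 + (⅙)*(-7)*(-11))*(-15) = (19 + 77/6)*(-15) = (191/6)*(-15) = -955/2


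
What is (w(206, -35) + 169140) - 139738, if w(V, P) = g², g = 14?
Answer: 29598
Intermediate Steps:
w(V, P) = 196 (w(V, P) = 14² = 196)
(w(206, -35) + 169140) - 139738 = (196 + 169140) - 139738 = 169336 - 139738 = 29598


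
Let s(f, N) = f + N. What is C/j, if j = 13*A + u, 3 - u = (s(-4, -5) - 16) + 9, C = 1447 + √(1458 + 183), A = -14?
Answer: -1447/163 - √1641/163 ≈ -9.1258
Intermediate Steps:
s(f, N) = N + f
C = 1447 + √1641 ≈ 1487.5
u = 19 (u = 3 - (((-5 - 4) - 16) + 9) = 3 - ((-9 - 16) + 9) = 3 - (-25 + 9) = 3 - 1*(-16) = 3 + 16 = 19)
j = -163 (j = 13*(-14) + 19 = -182 + 19 = -163)
C/j = (1447 + √1641)/(-163) = (1447 + √1641)*(-1/163) = -1447/163 - √1641/163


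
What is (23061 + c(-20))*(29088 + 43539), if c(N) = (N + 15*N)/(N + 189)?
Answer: 283026620103/169 ≈ 1.6747e+9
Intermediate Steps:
c(N) = 16*N/(189 + N) (c(N) = (16*N)/(189 + N) = 16*N/(189 + N))
(23061 + c(-20))*(29088 + 43539) = (23061 + 16*(-20)/(189 - 20))*(29088 + 43539) = (23061 + 16*(-20)/169)*72627 = (23061 + 16*(-20)*(1/169))*72627 = (23061 - 320/169)*72627 = (3896989/169)*72627 = 283026620103/169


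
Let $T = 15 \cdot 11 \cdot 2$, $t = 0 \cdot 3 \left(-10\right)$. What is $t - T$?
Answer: $-330$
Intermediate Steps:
$t = 0$ ($t = 0 \left(-10\right) = 0$)
$T = 330$ ($T = 165 \cdot 2 = 330$)
$t - T = 0 - 330 = -330$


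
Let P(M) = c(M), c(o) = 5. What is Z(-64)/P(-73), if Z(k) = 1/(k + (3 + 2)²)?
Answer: -1/195 ≈ -0.0051282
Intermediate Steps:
P(M) = 5
Z(k) = 1/(25 + k) (Z(k) = 1/(k + 5²) = 1/(k + 25) = 1/(25 + k))
Z(-64)/P(-73) = 1/((25 - 64)*5) = (⅕)/(-39) = -1/39*⅕ = -1/195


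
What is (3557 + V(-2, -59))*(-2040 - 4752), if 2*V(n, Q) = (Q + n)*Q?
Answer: -36381348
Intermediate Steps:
V(n, Q) = Q*(Q + n)/2 (V(n, Q) = ((Q + n)*Q)/2 = (Q*(Q + n))/2 = Q*(Q + n)/2)
(3557 + V(-2, -59))*(-2040 - 4752) = (3557 + (½)*(-59)*(-59 - 2))*(-2040 - 4752) = (3557 + (½)*(-59)*(-61))*(-6792) = (3557 + 3599/2)*(-6792) = (10713/2)*(-6792) = -36381348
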